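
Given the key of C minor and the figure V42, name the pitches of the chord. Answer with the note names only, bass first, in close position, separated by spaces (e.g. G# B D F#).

F G B D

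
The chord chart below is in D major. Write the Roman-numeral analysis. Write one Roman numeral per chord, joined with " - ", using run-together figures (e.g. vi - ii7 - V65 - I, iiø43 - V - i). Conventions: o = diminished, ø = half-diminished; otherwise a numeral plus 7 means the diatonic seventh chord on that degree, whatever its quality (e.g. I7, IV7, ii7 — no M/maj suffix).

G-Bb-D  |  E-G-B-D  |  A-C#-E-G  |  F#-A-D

G-Bb-D: G with this quality isn't in the key; it's iv, borrowed from the parallel minor.
E-G-B-D: minor seventh chord on E = scale degree 2 → ii7.
A-C#-E-G: dominant seventh chord on A = scale degree 5 → V7.
F#-A-D: major triad on D = scale degree 1 → I6.

iv - ii7 - V7 - I6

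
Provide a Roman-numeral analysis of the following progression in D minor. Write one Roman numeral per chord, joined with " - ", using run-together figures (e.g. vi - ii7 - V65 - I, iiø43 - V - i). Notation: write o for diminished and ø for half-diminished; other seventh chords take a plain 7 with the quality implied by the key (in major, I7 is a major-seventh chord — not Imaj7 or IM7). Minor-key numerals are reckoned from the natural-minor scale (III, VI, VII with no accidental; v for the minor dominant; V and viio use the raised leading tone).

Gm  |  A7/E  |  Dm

Gm has root G, degree 4 in D minor, so iv.
A7/E: root A is the dominant; dominant seventh chord there is V43.
Dm has root D, degree 1 in D minor, so i.

iv - V43 - i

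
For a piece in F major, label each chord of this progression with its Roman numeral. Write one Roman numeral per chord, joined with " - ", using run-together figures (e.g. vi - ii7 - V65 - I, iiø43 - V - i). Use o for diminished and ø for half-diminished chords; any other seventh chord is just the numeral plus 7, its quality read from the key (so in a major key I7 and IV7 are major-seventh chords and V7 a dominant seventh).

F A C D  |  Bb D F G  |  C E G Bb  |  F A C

F-A-C-D: root D is the submediant; minor seventh chord there is vi65.
Bb-D-F-G: root G is the supertonic; minor seventh chord there is ii65.
C-E-G-Bb has root C, degree 5 in F major, so V7.
F-A-C has root F, degree 1 in F major, so I.

vi65 - ii65 - V7 - I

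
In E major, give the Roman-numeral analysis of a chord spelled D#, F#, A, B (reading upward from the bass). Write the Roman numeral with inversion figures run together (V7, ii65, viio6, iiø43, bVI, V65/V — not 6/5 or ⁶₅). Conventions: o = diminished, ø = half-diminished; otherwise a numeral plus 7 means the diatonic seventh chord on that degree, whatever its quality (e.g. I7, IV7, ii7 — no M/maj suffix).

V65

Stacked in thirds the chord is B-D#-F#-A: a dominant seventh chord on B.
In E major, B is the dominant; the diatonic dominant seventh chord there is V7.
With D# in the bass the chord is in first inversion, so the figured bass is 65.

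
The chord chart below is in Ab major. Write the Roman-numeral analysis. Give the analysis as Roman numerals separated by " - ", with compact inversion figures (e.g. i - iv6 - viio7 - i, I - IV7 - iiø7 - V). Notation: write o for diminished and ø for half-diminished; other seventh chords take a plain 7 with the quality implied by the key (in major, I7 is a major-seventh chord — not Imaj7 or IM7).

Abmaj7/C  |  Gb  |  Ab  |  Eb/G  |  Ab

I65 - bVII - I - V6 - I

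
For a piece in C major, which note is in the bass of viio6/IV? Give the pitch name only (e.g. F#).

The applied chord viio6/IV is rooted on E: E-G-Bb.
The figure 6 means first inversion — the third is in the bass.

G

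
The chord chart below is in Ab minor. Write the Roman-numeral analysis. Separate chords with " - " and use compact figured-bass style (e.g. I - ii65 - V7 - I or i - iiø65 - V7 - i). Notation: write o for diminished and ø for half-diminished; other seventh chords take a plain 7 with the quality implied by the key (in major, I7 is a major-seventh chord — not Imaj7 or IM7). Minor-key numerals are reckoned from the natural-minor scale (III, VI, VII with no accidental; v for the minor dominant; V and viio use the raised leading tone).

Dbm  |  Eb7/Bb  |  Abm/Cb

iv - V43 - i6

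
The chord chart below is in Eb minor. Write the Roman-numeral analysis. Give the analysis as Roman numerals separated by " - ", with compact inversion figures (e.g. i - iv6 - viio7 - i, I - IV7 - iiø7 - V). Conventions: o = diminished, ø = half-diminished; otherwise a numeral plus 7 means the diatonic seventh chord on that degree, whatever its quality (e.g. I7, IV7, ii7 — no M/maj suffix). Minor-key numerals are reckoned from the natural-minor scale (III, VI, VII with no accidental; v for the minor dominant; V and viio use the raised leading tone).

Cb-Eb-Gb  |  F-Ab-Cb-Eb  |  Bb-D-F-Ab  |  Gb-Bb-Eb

VI - iiø7 - V7 - i6

Cb-Eb-Gb: major triad on Cb = scale degree 6 → VI.
F-Ab-Cb-Eb: half-diminished seventh chord on F = scale degree 2 → iiø7.
Bb-D-F-Ab: root Bb is the dominant; dominant seventh chord there is V7.
Gb-Bb-Eb: root Eb is the tonic; minor triad there is i6.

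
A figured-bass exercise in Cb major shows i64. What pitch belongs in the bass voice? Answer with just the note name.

i in Cb major has root Cb; the chord is Cb-Ebb-Gb.
The figure 64 means second inversion — the fifth is in the bass.

Gb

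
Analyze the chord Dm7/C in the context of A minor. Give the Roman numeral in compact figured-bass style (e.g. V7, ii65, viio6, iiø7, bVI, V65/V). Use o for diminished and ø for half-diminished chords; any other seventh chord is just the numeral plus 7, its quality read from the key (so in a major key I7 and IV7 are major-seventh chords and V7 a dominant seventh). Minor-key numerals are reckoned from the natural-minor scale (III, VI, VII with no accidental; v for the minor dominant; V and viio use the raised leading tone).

Stacked in thirds the chord is D-F-A-C: a minor seventh chord on D.
D is scale degree 4 in A minor, and a minor seventh chord on that degree is written iv7.
With C in the bass the chord is in third inversion, so the figured bass is 42.

iv42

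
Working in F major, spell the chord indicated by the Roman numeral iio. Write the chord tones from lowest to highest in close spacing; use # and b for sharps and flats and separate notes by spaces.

G Bb Db

iio is the diminished supertonic triad, borrowed from the parallel minor. In F major that root is G.
So the chord is G-Bb-Db, a diminished triad.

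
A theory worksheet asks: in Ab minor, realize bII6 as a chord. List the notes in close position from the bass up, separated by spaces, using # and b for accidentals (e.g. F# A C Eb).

Db Fb Bbb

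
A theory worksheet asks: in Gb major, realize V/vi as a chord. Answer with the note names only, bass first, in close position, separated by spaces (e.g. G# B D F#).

Bb D F

V/vi is a secondary dominant — the dominant triad of vi. vi in Gb major is Eb, so the applied chord's root is Bb, a perfect fifth above.
Building a major triad on Bb gives Bb-D-F.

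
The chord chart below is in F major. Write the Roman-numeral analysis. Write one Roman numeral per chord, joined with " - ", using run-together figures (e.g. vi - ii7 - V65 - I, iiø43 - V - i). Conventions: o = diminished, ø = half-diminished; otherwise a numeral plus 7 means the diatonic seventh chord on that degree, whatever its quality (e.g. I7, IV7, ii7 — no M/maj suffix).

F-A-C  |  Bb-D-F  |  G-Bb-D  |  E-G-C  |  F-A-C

I - IV - ii - V6 - I

F-A-C has root F, degree 1 in F major, so I.
Bb-D-F has root Bb, degree 4 in F major, so IV.
G-Bb-D has root G, degree 2 in F major, so ii.
E-G-C: root C is the dominant; major triad there is V6.
F-A-C has root F, degree 1 in F major, so I.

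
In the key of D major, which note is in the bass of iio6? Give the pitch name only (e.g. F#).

G

iio in D major has root E; the chord is E-G-Bb.
The figure 6 means first inversion — the third is in the bass.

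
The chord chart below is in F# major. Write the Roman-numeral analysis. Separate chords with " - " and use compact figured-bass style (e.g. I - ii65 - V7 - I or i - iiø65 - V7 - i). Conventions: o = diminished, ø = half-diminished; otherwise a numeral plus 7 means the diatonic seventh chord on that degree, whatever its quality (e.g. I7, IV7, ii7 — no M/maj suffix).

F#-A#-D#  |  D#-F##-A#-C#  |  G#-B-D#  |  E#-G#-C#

F#-A#-D#: root D# is the submediant; minor triad there is vi6.
D#-F##-A#-C#: chromatic; D# is V of ii, so V7/ii.
G#-B-D# has root G#, degree 2 in F# major, so ii.
E#-G#-C# has root C#, degree 5 in F# major, so V6.

vi6 - V7/ii - ii - V6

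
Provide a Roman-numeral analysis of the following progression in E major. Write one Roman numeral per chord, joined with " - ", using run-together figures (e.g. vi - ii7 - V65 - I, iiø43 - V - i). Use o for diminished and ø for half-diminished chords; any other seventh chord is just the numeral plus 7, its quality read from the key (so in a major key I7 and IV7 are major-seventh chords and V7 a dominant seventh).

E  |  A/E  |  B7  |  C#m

E: root E is the tonic; major triad there is I.
A/E: major triad on A = scale degree 4 → IV64.
B7: dominant seventh chord on B = scale degree 5 → V7.
C#m has root C#, degree 6 in E major, so vi.

I - IV64 - V7 - vi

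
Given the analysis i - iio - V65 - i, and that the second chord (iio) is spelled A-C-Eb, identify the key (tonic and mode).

The anchor chord is a diminished triad on A, labeled iio.
iio on A implies A is the supertonic; that puts the tonic at G, and the lowercase numeral fits minor mode.

G minor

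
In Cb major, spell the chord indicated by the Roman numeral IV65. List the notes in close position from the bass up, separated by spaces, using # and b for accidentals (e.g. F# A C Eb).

Ab Cb Eb Fb

The numeral's case and figure indicate a major seventh chord. In Cb major its root, the fourth degree, is Fb.
Stacking thirds from Fb gives Fb-Ab-Cb-Eb.
With the 65 figure the chord is in first inversion; from the bass Ab upward in close position it reads Ab-Cb-Eb-Fb.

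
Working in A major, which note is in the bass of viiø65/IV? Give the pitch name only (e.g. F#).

E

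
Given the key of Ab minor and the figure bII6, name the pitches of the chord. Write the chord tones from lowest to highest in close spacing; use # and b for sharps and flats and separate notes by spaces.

Scale degree 2 in Ab minor is Bb; lowering it a half step gives Bbb. bII6 is the Neapolitan sixth — a major triad on the lowered second degree, here in its customary first inversion.
So the chord is Bbb-Db-Fb, a major triad.
With the 6 figure the chord is in first inversion; from the bass Db upward in close position it reads Db-Fb-Bbb.

Db Fb Bbb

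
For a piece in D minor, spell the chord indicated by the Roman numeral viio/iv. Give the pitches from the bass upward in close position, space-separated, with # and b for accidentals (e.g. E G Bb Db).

The slash marks an applied leading-tone chord: viio of iv. In D minor, iv is G, so the leading tone to it is F#, a half step below.
Building a diminished triad on F# gives F#-A-C.

F# A C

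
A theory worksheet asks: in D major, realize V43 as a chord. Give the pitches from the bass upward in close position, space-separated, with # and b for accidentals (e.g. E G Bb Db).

E G A C#

In D major, scale degree 5 is A, and the diatonic chord built there is a dominant seventh chord.
Stacking thirds from A gives A-C#-E-G.
With the 43 figure the chord is in second inversion; from the bass E upward in close position it reads E-G-A-C#.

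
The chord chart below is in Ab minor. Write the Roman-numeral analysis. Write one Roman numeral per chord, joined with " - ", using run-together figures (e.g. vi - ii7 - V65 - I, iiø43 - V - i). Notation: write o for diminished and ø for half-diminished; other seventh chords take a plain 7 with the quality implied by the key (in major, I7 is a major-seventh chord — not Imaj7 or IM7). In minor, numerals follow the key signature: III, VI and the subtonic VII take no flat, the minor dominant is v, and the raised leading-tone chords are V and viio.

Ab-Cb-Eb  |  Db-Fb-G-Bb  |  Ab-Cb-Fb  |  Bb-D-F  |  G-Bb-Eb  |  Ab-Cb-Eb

Ab-Cb-Eb: minor triad on Ab = scale degree 1 → i.
Db-Fb-G-Bb: fully diminished seventh chord on G = scale degree 7 → viio43.
Ab-Cb-Fb: major triad on Fb = scale degree 6 → VI6.
Bb-D-F: chromatic; Bb is V of V, so V/V.
G-Bb-Eb has root Eb, degree 5 in Ab minor, so V6.
Ab-Cb-Eb: minor triad on Ab = scale degree 1 → i.

i - viio43 - VI6 - V/V - V6 - i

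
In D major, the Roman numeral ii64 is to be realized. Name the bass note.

B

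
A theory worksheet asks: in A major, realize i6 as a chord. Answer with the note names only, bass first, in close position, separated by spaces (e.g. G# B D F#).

C E A

i6 is the minor tonic, borrowed from the parallel minor. In A major that root is A.
So the chord is A-C-E.
With the 6 figure the chord is in first inversion; from the bass C upward in close position it reads C-E-A.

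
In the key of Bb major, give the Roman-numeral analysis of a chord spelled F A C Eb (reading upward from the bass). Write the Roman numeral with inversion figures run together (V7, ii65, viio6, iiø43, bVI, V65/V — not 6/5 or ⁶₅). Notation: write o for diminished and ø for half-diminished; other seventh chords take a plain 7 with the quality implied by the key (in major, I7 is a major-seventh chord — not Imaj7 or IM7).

V7

The pitches F-A-C-Eb form a dominant seventh chord rooted on F.
F is scale degree 5 in Bb major, and a dominant seventh chord on that degree is written V7.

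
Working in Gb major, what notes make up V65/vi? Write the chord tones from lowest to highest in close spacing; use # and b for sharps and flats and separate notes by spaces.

D F Ab Bb

V65/vi is a secondary dominant — the dominant seventh of vi. vi in Gb major is Eb, so the applied chord's root is Bb, a perfect fifth above.
Building a dominant seventh chord on Bb gives Bb-D-F-Ab.
With the 65 figure the chord is in first inversion; from the bass D upward in close position it reads D-F-Ab-Bb.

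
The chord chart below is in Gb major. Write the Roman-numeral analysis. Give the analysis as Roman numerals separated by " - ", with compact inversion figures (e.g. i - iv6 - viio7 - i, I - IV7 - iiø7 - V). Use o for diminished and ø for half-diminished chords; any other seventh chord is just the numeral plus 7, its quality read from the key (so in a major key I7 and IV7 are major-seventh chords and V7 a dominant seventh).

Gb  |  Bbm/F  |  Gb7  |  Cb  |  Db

I - iii64 - V7/IV - IV - V

Gb: root Gb is the tonic; major triad there is I.
Bbm/F: root Bb is the mediant; minor triad there is iii64.
Gb7: a dominant seventh chord on Gb, the applied dominant of IV → V7/IV.
Cb has root Cb, degree 4 in Gb major, so IV.
Db: major triad on Db = scale degree 5 → V.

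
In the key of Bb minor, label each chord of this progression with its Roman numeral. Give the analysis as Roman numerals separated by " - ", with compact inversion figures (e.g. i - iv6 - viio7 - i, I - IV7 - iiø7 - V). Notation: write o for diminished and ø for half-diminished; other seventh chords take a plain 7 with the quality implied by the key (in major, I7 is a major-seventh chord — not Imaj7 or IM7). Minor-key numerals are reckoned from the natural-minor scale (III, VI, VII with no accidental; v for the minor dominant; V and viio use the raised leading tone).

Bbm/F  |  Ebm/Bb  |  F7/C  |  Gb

Bbm/F: minor triad on Bb = scale degree 1 → i64.
Ebm/Bb: minor triad on Eb = scale degree 4 → iv64.
F7/C: dominant seventh chord on F = scale degree 5 → V43.
Gb has root Gb, degree 6 in Bb minor, so VI.

i64 - iv64 - V43 - VI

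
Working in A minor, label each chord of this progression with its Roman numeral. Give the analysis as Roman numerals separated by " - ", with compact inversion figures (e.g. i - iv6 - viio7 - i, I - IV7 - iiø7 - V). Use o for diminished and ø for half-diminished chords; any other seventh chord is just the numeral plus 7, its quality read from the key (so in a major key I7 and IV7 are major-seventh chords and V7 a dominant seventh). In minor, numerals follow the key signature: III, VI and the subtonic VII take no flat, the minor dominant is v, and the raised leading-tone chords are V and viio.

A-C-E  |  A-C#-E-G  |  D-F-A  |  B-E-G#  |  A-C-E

A-C-E: minor triad on A = scale degree 1 → i.
A-C#-E-G is the secondary dominant of iv (dominant seventh chord on A): V7/iv.
D-F-A: root D is the subdominant; minor triad there is iv.
B-E-G#: major triad on E = scale degree 5 → V64.
A-C-E has root A, degree 1 in A minor, so i.

i - V7/iv - iv - V64 - i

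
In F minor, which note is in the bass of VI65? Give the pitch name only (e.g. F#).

VI in F minor has root Db; the chord is Db-F-Ab-C.
The figure 65 means first inversion — the third is in the bass.

F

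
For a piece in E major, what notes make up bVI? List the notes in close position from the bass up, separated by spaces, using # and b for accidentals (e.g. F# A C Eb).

C E G

bVI is a major triad on the lowered sixth degree, borrowed from the parallel minor. In E major that root is C.
So the chord is C-E-G, a major triad.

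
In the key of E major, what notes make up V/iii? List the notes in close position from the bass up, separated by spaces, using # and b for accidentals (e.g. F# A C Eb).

D# F## A#

The slash means an applied dominant: we want the dominant of iii. In E major, iii is G# minor, and its dominant is built on D#.
Building a major triad on D# gives D#-F##-A#.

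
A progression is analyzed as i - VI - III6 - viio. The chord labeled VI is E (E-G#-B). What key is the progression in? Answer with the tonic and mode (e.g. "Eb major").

G# minor

VI is given as E-G#-B — a major triad with root E.
Counting down 5 scale steps from E places the tonic on G#; a major triad on degree 6 is diatonic only in minor.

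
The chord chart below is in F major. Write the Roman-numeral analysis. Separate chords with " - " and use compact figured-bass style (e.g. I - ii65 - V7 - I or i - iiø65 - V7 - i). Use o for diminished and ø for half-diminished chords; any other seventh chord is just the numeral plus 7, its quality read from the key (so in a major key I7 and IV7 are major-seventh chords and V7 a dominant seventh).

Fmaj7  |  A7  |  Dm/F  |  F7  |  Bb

I7 - V7/vi - vi6 - V7/IV - IV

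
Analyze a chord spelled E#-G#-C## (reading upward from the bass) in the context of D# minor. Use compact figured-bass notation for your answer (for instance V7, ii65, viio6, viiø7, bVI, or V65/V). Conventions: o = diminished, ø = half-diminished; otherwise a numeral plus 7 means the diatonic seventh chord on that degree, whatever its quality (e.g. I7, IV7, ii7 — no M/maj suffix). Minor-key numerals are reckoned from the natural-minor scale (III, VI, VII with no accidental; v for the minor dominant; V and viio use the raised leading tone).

Stacked in thirds the chord is C##-E#-G#: a diminished triad on C##.
C## is scale degree 7 in D# minor, and a diminished triad on that degree is written viio.
With E# in the bass the chord is in first inversion, so the figured bass is 6.

viio6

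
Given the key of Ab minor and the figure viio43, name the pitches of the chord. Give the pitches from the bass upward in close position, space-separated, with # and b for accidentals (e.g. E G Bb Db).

In Ab minor, the leading-tone chord is built on the raised seventh degree, G.
That chord is spelled G-Bb-Db-Fb.
The figured bass 43 indicates second inversion, placing the fifth (Db) in the bass: Db-Fb-G-Bb.

Db Fb G Bb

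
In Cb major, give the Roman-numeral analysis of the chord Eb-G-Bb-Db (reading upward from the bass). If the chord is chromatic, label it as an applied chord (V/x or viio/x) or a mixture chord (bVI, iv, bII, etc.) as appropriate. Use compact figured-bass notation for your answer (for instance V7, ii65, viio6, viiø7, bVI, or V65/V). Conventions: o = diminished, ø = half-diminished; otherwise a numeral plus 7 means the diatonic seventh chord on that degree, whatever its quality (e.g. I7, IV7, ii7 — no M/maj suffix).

V7/vi

The pitches Eb-G-Bb-Db form a dominant seventh chord rooted on Eb.
Eb is not a diatonic chord root with this quality in Cb major, but it lies a perfect fifth above Ab (vi), so the chord functions as an applied dominant of vi.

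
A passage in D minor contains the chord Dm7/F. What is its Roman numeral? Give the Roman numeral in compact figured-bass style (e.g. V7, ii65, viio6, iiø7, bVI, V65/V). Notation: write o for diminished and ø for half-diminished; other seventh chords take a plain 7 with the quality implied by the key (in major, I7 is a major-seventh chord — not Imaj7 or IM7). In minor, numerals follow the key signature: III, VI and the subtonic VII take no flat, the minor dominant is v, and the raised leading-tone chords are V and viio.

i65

The pitches D-F-A-C form a minor seventh chord rooted on D.
D is scale degree 1 in D minor, and a minor seventh chord on that degree is written i7.
With F in the bass the chord is in first inversion, so the figured bass is 65.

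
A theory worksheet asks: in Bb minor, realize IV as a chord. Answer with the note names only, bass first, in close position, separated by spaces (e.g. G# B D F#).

IV is the major subdominant, borrowed from the parallel major. In Bb minor that root is Eb.
So the chord is Eb-G-Bb.

Eb G Bb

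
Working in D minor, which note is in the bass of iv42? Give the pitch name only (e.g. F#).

iv in D minor has root G; the chord is G-Bb-D-F.
The figure 42 means third inversion — the seventh is in the bass.

F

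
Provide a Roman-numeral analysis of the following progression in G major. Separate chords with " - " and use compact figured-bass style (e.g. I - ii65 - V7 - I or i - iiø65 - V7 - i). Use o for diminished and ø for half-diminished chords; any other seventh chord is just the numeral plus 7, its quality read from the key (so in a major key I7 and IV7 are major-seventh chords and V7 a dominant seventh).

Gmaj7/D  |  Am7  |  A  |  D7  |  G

Gmaj7/D: major seventh chord on G = scale degree 1 → I43.
Am7: root A is the supertonic; minor seventh chord there is ii7.
A: a major triad on A, the applied dominant of V → V/V.
D7: root D is the dominant; dominant seventh chord there is V7.
G: root G is the tonic; major triad there is I.

I43 - ii7 - V/V - V7 - I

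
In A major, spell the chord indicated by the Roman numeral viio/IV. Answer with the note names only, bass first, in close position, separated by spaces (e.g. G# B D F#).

viio/IV is a secondary leading-tone chord. The target IV is D in A major; the applied chord is rooted a semitone below, on C#.
Building a diminished triad on C# gives C#-E-G.

C# E G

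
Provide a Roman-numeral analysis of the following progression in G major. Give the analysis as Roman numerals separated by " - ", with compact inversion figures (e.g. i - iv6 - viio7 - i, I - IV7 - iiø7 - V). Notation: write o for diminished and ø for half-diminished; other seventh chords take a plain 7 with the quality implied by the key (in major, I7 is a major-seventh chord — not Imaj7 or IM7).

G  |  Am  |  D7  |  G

I - ii - V7 - I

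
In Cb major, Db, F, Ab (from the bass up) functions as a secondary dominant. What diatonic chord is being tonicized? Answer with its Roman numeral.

V

The chord is a major triad on Db.
A dominant resolves down a perfect fifth: Db → Gb. In Cb major, Gb is scale degree 5, i.e. V.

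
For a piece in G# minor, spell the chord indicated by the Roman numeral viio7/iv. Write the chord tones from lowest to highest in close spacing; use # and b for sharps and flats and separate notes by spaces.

The slash marks an applied leading-tone chord: viio of iv. In G# minor, iv is C#, so the leading tone to it is B#, a half step below.
Building a fully diminished seventh chord on B# gives B#-D#-F#-A.

B# D# F# A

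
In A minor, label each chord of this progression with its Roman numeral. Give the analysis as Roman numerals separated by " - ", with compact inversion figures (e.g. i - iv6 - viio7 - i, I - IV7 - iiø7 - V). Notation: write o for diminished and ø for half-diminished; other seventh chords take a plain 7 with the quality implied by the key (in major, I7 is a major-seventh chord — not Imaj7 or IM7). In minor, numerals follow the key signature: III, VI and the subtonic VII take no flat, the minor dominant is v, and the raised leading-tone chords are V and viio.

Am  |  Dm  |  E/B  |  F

Am has root A, degree 1 in A minor, so i.
Dm: minor triad on D = scale degree 4 → iv.
E/B has root E, degree 5 in A minor, so V64.
F: root F is the submediant; major triad there is VI.

i - iv - V64 - VI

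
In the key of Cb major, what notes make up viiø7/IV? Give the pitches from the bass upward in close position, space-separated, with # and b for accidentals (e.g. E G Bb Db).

viiø7/IV is a secondary leading-tone chord. The target IV is Fb in Cb major; the applied chord is rooted a semitone below, on Eb.
Building a half-diminished seventh chord on Eb gives Eb-Gb-Bbb-Db.

Eb Gb Bbb Db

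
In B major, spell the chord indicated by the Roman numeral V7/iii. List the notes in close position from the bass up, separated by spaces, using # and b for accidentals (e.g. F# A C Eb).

A# C## E# G#

V7/iii is a secondary dominant — the dominant seventh of iii. iii in B major is D#, so the applied chord's root is A#, a perfect fifth above.
Building a dominant seventh chord on A# gives A#-C##-E#-G#.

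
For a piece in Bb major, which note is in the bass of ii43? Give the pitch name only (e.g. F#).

G

ii in Bb major has root C; the chord is C-Eb-G-Bb.
The figure 43 means second inversion — the fifth is in the bass.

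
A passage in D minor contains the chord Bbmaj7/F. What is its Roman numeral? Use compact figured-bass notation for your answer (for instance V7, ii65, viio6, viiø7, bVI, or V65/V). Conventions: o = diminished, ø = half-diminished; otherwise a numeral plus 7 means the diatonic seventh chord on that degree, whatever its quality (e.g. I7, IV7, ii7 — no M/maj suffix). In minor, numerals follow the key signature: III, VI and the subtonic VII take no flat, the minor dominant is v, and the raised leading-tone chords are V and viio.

The pitches Bb-D-F-A form a major seventh chord rooted on Bb.
In D minor, Bb is the submediant; the diatonic major seventh chord there is VI7.
With F in the bass the chord is in second inversion, so the figured bass is 43.

VI43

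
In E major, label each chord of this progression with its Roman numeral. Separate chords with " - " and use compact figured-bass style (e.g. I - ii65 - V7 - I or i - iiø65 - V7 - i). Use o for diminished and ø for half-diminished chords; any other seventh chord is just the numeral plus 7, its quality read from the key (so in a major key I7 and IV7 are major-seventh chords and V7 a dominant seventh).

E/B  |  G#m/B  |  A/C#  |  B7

I64 - iii6 - IV6 - V7

E/B: root E is the tonic; major triad there is I64.
G#m/B: minor triad on G# = scale degree 3 → iii6.
A/C# has root A, degree 4 in E major, so IV6.
B7: dominant seventh chord on B = scale degree 5 → V7.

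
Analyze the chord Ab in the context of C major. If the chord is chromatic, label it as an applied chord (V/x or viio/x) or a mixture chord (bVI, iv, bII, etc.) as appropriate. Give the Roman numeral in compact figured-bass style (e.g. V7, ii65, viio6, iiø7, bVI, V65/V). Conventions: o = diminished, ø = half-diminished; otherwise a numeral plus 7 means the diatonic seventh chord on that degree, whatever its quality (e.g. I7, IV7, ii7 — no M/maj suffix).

The pitches Ab-C-Eb form a major triad rooted on Ab.
Ab is the lowered sixth degree of C major (diatonic 6 would be A). This is a major triad on the lowered sixth degree, borrowed from the parallel minor.

bVI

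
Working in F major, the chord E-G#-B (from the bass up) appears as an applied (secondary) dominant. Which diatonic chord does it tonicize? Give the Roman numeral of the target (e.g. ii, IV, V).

iii

The chord is a major triad on E.
A dominant resolves down a perfect fifth: E → A. In F major, A is scale degree 3, i.e. iii.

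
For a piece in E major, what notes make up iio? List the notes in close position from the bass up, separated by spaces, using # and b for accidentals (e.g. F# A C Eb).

F# A C

iio is the diminished supertonic triad, borrowed from the parallel minor. In E major that root is F#.
So the chord is F#-A-C.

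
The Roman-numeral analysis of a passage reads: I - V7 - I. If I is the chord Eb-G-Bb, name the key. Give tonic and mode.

Eb major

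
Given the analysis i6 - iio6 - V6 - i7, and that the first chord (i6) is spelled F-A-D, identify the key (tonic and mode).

i6 is given as F-A-D — a minor triad with root D.
If D is scale degree 1 and the mode makes that degree carry a minor triad, the tonic is D and the mode is minor.

D minor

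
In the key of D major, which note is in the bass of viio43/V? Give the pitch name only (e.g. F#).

D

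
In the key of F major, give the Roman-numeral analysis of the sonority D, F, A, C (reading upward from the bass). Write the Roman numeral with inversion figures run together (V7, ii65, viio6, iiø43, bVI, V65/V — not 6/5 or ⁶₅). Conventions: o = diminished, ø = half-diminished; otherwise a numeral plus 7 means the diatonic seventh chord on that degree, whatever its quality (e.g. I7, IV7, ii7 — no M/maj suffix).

vi7

Stacked in thirds the chord is D-F-A-C: a minor seventh chord on D.
In F major, D is the submediant; the diatonic minor seventh chord there is vi7.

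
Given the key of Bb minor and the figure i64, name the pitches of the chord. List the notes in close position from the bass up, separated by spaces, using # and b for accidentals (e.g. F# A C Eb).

In Bb minor, the tonic is Bb, and the diatonic chord built there is a minor triad.
Stacking thirds from Bb gives Bb-Db-F.
With the 64 figure the chord is in second inversion; from the bass F upward in close position it reads F-Bb-Db.

F Bb Db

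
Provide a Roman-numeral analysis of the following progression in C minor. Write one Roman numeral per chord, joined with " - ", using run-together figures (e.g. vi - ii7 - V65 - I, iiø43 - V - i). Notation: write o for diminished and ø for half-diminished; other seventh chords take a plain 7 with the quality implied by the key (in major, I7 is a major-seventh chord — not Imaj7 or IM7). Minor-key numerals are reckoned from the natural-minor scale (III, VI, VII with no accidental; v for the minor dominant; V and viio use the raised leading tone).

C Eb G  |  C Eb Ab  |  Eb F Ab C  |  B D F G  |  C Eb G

C-Eb-G: minor triad on C = scale degree 1 → i.
C-Eb-Ab: major triad on Ab = scale degree 6 → VI6.
Eb-F-Ab-C: root F is the subdominant; minor seventh chord there is iv42.
B-D-F-G: dominant seventh chord on G = scale degree 5 → V65.
C-Eb-G has root C, degree 1 in C minor, so i.

i - VI6 - iv42 - V65 - i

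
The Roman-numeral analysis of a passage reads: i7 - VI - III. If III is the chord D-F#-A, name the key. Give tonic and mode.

B minor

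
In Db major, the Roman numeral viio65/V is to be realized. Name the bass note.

The applied chord viio65/V is rooted on G: G-Bb-Db-Fb.
The figure 65 means first inversion — the third is in the bass.

Bb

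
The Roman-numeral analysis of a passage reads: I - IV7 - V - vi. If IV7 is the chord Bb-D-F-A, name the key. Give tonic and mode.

The anchor chord is a major seventh chord on Bb, labeled IV7.
If Bb is scale degree 4 and the mode makes that degree carry a major seventh chord, the tonic is F and the mode is major.

F major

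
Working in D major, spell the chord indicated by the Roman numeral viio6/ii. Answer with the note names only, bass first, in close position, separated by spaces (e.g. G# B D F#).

The slash marks an applied leading-tone chord: viio of ii. In D major, ii is E, so the leading tone to it is D#, a half step below.
Building a diminished triad on D# gives D#-F#-A.
The figured bass 6 indicates first inversion, placing the third (F#) in the bass: F#-A-D#.

F# A D#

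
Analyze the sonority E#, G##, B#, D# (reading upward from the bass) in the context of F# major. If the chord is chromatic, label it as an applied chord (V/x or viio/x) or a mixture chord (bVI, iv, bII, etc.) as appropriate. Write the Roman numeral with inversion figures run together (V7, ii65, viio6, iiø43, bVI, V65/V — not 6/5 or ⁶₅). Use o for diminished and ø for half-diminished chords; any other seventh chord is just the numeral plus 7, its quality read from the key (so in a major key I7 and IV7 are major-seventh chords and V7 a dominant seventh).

Stacked in thirds the chord is E#-G##-B#-D#: a dominant seventh chord on E#.
E# is not a diatonic chord root with this quality in F# major, but it lies a perfect fifth above A# (iii), so the chord functions as an applied dominant of iii.

V7/iii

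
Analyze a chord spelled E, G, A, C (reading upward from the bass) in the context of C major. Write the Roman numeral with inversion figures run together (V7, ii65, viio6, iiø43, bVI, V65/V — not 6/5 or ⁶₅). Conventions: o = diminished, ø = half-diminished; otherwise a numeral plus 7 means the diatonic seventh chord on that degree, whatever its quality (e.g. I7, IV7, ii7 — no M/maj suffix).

Stacked in thirds the chord is A-C-E-G: a minor seventh chord on A.
A is scale degree 6 in C major, and a minor seventh chord on that degree is written vi7.
With E in the bass the chord is in second inversion, so the figured bass is 43.

vi43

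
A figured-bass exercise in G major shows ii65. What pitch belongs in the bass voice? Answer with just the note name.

ii in G major has root A; the chord is A-C-E-G.
The figure 65 means first inversion — the third is in the bass.

C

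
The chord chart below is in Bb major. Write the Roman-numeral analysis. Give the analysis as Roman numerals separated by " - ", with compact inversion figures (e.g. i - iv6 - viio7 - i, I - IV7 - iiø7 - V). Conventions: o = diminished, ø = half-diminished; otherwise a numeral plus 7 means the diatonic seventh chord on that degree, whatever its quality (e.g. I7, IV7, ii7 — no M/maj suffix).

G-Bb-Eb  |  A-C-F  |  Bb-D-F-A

G-Bb-Eb: major triad on Eb = scale degree 4 → IV6.
A-C-F has root F, degree 5 in Bb major, so V6.
Bb-D-F-A: major seventh chord on Bb = scale degree 1 → I7.

IV6 - V6 - I7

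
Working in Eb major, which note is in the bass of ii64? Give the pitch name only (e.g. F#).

C

ii in Eb major has root F; the chord is F-Ab-C.
The figure 64 means second inversion — the fifth is in the bass.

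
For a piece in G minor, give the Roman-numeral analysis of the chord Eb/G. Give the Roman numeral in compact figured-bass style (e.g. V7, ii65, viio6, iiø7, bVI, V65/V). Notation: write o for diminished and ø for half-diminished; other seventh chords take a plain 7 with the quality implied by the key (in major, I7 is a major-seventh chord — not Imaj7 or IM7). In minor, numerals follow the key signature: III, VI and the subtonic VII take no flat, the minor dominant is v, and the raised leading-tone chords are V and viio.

Stacked in thirds the chord is Eb-G-Bb: a major triad on Eb.
Eb is scale degree 6 in G minor, and a major triad on that degree is written VI.
With G in the bass the chord is in first inversion, so the figured bass is 6.

VI6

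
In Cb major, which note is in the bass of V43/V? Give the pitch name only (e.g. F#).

The applied chord V43/V is rooted on Db: Db-F-Ab-Cb.
The figure 43 means second inversion — the fifth is in the bass.

Ab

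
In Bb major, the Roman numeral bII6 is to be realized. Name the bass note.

bII in Bb major has root Cb; the chord is Cb-Eb-Gb.
The figure 6 means first inversion — the third is in the bass.

Eb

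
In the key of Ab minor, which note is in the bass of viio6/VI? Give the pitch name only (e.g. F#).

The applied chord viio6/VI is rooted on Eb: Eb-Gb-Bbb.
The figure 6 means first inversion — the third is in the bass.

Gb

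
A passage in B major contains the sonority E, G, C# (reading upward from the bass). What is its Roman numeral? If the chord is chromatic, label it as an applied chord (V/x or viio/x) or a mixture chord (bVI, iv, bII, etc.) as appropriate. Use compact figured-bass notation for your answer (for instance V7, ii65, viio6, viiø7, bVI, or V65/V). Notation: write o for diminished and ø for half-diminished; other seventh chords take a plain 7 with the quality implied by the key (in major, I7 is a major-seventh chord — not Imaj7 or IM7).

iio6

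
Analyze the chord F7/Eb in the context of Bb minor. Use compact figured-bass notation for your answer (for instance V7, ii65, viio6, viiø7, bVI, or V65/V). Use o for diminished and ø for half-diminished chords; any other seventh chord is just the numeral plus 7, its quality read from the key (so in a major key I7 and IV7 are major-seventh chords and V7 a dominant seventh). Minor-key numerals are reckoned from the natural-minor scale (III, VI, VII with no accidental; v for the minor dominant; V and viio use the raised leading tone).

Stacked in thirds the chord is F-A-C-Eb: a dominant seventh chord on F.
In Bb minor, F is the dominant; the diatonic dominant seventh chord there is V7.
With Eb in the bass the chord is in third inversion, so the figured bass is 42.

V42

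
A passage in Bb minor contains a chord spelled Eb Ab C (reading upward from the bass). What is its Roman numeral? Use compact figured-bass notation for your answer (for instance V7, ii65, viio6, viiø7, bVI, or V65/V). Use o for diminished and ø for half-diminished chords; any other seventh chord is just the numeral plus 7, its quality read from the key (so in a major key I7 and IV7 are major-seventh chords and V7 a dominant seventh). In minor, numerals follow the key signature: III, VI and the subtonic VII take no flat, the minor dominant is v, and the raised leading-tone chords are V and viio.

VII64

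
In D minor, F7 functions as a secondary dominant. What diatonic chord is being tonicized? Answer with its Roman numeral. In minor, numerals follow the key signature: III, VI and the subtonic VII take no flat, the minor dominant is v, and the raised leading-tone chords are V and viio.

VI

The chord is a dominant seventh chord on F.
A dominant resolves down a perfect fifth: F → Bb. In D minor, Bb is scale degree 6, i.e. VI.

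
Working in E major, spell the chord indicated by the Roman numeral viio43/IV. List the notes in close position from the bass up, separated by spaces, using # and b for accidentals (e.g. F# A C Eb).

D F G# B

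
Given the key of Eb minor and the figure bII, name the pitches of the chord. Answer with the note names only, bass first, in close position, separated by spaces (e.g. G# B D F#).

Fb Ab Cb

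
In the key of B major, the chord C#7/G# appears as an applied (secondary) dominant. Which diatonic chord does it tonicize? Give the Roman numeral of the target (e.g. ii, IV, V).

V

The chord is a dominant seventh chord on C#.
A dominant resolves down a perfect fifth: C# → F#. In B major, F# is scale degree 5, i.e. V.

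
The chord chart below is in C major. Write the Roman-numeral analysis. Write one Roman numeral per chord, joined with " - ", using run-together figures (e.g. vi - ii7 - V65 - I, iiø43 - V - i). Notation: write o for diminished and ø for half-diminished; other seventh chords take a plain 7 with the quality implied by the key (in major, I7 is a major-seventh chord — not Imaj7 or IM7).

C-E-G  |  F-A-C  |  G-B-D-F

C-E-G has root C, degree 1 in C major, so I.
F-A-C has root F, degree 4 in C major, so IV.
G-B-D-F: root G is the dominant; dominant seventh chord there is V7.

I - IV - V7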